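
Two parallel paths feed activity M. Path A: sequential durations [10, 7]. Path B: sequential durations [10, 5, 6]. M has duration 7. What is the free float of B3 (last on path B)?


ES(B3) = sum of predecessors on chain B = 15
EF(B3) = ES + duration = 15 + 6 = 21
Successor of B3 is M. ES(M) = max(sum(A), sum(B)) = max(17, 21) = 21
Free float = ES(successor) - EF(current) = 21 - 21 = 0

0


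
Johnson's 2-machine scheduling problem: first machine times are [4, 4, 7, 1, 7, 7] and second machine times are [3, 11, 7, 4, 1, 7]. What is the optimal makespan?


Apply Johnson's rule:
  Group 1 (a <= b): [(4, 1, 4), (2, 4, 11), (3, 7, 7), (6, 7, 7)]
  Group 2 (a > b): [(1, 4, 3), (5, 7, 1)]
Optimal job order: [4, 2, 3, 6, 1, 5]
Schedule:
  Job 4: M1 done at 1, M2 done at 5
  Job 2: M1 done at 5, M2 done at 16
  Job 3: M1 done at 12, M2 done at 23
  Job 6: M1 done at 19, M2 done at 30
  Job 1: M1 done at 23, M2 done at 33
  Job 5: M1 done at 30, M2 done at 34
Makespan = 34

34


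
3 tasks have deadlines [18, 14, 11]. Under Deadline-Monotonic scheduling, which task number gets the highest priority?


Sort tasks by relative deadline (ascending):
  Task 3: deadline = 11
  Task 2: deadline = 14
  Task 1: deadline = 18
Priority order (highest first): [3, 2, 1]
Highest priority task = 3

3


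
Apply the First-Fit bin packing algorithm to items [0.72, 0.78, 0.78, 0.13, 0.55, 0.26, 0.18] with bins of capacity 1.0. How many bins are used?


Place items sequentially using First-Fit:
  Item 0.72 -> new Bin 1
  Item 0.78 -> new Bin 2
  Item 0.78 -> new Bin 3
  Item 0.13 -> Bin 1 (now 0.85)
  Item 0.55 -> new Bin 4
  Item 0.26 -> Bin 4 (now 0.81)
  Item 0.18 -> Bin 2 (now 0.96)
Total bins used = 4

4


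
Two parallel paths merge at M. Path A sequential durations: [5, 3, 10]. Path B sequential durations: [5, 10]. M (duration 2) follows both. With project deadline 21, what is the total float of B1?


Forward pass: ES(B1) = sum of predecessors on chain B = 0
EF = ES + duration = 0 + 5 = 5
Backward pass: LF(M) = deadline = 21; LS(M) = 21 - 2 = 19
LF(B1) = LS(M) - sum(successors on chain B) = 19 - 10 = 9
LS = LF - duration = 9 - 5 = 4
Total float = LS - ES = 4 - 0 = 4

4


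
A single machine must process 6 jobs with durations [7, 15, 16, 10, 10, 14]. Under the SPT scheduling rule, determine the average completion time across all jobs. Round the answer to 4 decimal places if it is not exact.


Sort jobs by processing time (SPT order): [7, 10, 10, 14, 15, 16]
Compute completion times sequentially:
  Job 1: processing = 7, completes at 7
  Job 2: processing = 10, completes at 17
  Job 3: processing = 10, completes at 27
  Job 4: processing = 14, completes at 41
  Job 5: processing = 15, completes at 56
  Job 6: processing = 16, completes at 72
Sum of completion times = 220
Average completion time = 220/6 = 36.6667

36.6667


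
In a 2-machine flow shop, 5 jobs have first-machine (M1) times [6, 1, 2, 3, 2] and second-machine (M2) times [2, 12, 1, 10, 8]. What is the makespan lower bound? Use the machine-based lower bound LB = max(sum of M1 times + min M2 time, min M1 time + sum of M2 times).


LB1 = sum(M1 times) + min(M2 times) = 14 + 1 = 15
LB2 = min(M1 times) + sum(M2 times) = 1 + 33 = 34
Lower bound = max(LB1, LB2) = max(15, 34) = 34

34


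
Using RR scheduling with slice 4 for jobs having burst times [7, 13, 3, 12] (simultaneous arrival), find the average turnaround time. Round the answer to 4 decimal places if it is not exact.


Time quantum = 4
Execution trace:
  J1 runs 4 units, time = 4
  J2 runs 4 units, time = 8
  J3 runs 3 units, time = 11
  J4 runs 4 units, time = 15
  J1 runs 3 units, time = 18
  J2 runs 4 units, time = 22
  J4 runs 4 units, time = 26
  J2 runs 4 units, time = 30
  J4 runs 4 units, time = 34
  J2 runs 1 units, time = 35
Finish times: [18, 35, 11, 34]
Average turnaround = 98/4 = 24.5

24.5


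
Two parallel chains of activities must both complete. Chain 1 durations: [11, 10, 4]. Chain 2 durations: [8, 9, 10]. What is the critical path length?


Path A total = 11 + 10 + 4 = 25
Path B total = 8 + 9 + 10 = 27
Critical path = longest path = max(25, 27) = 27

27


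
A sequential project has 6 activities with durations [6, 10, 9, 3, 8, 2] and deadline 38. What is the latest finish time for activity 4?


LF(activity 4) = deadline - sum of successor durations
Successors: activities 5 through 6 with durations [8, 2]
Sum of successor durations = 10
LF = 38 - 10 = 28

28


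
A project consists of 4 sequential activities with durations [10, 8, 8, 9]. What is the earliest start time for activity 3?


Activity 3 starts after activities 1 through 2 complete.
Predecessor durations: [10, 8]
ES = 10 + 8 = 18

18


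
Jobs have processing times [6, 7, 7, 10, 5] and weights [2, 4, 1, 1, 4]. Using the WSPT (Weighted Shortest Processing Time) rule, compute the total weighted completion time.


Compute p/w ratios and sort ascending (WSPT): [(5, 4), (7, 4), (6, 2), (7, 1), (10, 1)]
Compute weighted completion times:
  Job (p=5,w=4): C=5, w*C=4*5=20
  Job (p=7,w=4): C=12, w*C=4*12=48
  Job (p=6,w=2): C=18, w*C=2*18=36
  Job (p=7,w=1): C=25, w*C=1*25=25
  Job (p=10,w=1): C=35, w*C=1*35=35
Total weighted completion time = 164

164


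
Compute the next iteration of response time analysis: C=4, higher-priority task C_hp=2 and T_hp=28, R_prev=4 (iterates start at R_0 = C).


R_next = C + ceil(R_prev / T_hp) * C_hp
ceil(4 / 28) = ceil(0.1429) = 1
Interference = 1 * 2 = 2
R_next = 4 + 2 = 6

6


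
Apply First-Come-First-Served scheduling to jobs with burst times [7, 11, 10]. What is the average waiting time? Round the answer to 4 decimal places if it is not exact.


FCFS order (as given): [7, 11, 10]
Waiting times:
  Job 1: wait = 0
  Job 2: wait = 7
  Job 3: wait = 18
Sum of waiting times = 25
Average waiting time = 25/3 = 8.3333

8.3333


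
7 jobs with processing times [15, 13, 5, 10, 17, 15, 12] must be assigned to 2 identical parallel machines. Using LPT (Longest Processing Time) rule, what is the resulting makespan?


Sort jobs in decreasing order (LPT): [17, 15, 15, 13, 12, 10, 5]
Assign each job to the least loaded machine:
  Machine 1: jobs [17, 13, 12], load = 42
  Machine 2: jobs [15, 15, 10, 5], load = 45
Makespan = max load = 45

45


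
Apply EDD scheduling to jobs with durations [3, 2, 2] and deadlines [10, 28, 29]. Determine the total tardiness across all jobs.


Sort by due date (EDD order): [(3, 10), (2, 28), (2, 29)]
Compute completion times and tardiness:
  Job 1: p=3, d=10, C=3, tardiness=max(0,3-10)=0
  Job 2: p=2, d=28, C=5, tardiness=max(0,5-28)=0
  Job 3: p=2, d=29, C=7, tardiness=max(0,7-29)=0
Total tardiness = 0

0


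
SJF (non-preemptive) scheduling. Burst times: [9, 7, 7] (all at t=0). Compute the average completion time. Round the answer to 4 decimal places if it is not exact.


SJF order (ascending): [7, 7, 9]
Completion times:
  Job 1: burst=7, C=7
  Job 2: burst=7, C=14
  Job 3: burst=9, C=23
Average completion = 44/3 = 14.6667

14.6667


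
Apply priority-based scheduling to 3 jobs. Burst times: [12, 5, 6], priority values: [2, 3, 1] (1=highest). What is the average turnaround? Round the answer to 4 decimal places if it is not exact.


Sort by priority (ascending = highest first):
Order: [(1, 6), (2, 12), (3, 5)]
Completion times:
  Priority 1, burst=6, C=6
  Priority 2, burst=12, C=18
  Priority 3, burst=5, C=23
Average turnaround = 47/3 = 15.6667

15.6667


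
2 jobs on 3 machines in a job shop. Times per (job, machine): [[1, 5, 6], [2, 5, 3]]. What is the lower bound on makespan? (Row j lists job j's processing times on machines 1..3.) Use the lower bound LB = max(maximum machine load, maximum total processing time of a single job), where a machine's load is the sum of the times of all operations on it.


Machine loads:
  Machine 1: 1 + 2 = 3
  Machine 2: 5 + 5 = 10
  Machine 3: 6 + 3 = 9
Max machine load = 10
Job totals:
  Job 1: 12
  Job 2: 10
Max job total = 12
Lower bound = max(10, 12) = 12

12


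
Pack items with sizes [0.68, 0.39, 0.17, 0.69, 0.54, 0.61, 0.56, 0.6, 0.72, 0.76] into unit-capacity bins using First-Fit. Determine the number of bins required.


Place items sequentially using First-Fit:
  Item 0.68 -> new Bin 1
  Item 0.39 -> new Bin 2
  Item 0.17 -> Bin 1 (now 0.85)
  Item 0.69 -> new Bin 3
  Item 0.54 -> Bin 2 (now 0.93)
  Item 0.61 -> new Bin 4
  Item 0.56 -> new Bin 5
  Item 0.6 -> new Bin 6
  Item 0.72 -> new Bin 7
  Item 0.76 -> new Bin 8
Total bins used = 8

8


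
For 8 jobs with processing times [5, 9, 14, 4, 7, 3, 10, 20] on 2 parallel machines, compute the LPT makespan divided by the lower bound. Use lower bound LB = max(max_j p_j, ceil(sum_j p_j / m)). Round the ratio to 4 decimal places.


LPT order: [20, 14, 10, 9, 7, 5, 4, 3]
Machine loads after assignment: [37, 35]
LPT makespan = 37
Lower bound = max(max_job, ceil(total/2)) = max(20, 36) = 36
Ratio = 37 / 36 = 1.0278

1.0278


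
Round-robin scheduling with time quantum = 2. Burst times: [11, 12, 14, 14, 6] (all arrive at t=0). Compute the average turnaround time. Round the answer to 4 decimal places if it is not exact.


Time quantum = 2
Execution trace:
  J1 runs 2 units, time = 2
  J2 runs 2 units, time = 4
  J3 runs 2 units, time = 6
  J4 runs 2 units, time = 8
  J5 runs 2 units, time = 10
  J1 runs 2 units, time = 12
  J2 runs 2 units, time = 14
  J3 runs 2 units, time = 16
  J4 runs 2 units, time = 18
  J5 runs 2 units, time = 20
  J1 runs 2 units, time = 22
  J2 runs 2 units, time = 24
  J3 runs 2 units, time = 26
  J4 runs 2 units, time = 28
  J5 runs 2 units, time = 30
  J1 runs 2 units, time = 32
  J2 runs 2 units, time = 34
  J3 runs 2 units, time = 36
  J4 runs 2 units, time = 38
  J1 runs 2 units, time = 40
  J2 runs 2 units, time = 42
  J3 runs 2 units, time = 44
  J4 runs 2 units, time = 46
  J1 runs 1 units, time = 47
  J2 runs 2 units, time = 49
  J3 runs 2 units, time = 51
  J4 runs 2 units, time = 53
  J3 runs 2 units, time = 55
  J4 runs 2 units, time = 57
Finish times: [47, 49, 55, 57, 30]
Average turnaround = 238/5 = 47.6

47.6


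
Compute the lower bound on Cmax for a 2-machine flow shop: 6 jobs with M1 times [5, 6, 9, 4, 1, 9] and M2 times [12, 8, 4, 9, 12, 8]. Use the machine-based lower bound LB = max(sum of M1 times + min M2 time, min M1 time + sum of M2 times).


LB1 = sum(M1 times) + min(M2 times) = 34 + 4 = 38
LB2 = min(M1 times) + sum(M2 times) = 1 + 53 = 54
Lower bound = max(LB1, LB2) = max(38, 54) = 54

54


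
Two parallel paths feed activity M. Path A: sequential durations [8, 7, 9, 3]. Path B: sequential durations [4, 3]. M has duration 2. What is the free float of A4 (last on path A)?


ES(A4) = sum of predecessors on chain A = 24
EF(A4) = ES + duration = 24 + 3 = 27
Successor of A4 is M. ES(M) = max(sum(A), sum(B)) = max(27, 7) = 27
Free float = ES(successor) - EF(current) = 27 - 27 = 0

0


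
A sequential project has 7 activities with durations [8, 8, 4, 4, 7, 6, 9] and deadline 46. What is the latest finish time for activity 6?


LF(activity 6) = deadline - sum of successor durations
Successors: activities 7 through 7 with durations [9]
Sum of successor durations = 9
LF = 46 - 9 = 37

37


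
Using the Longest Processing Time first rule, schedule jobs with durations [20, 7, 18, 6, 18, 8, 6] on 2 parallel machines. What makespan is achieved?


Sort jobs in decreasing order (LPT): [20, 18, 18, 8, 7, 6, 6]
Assign each job to the least loaded machine:
  Machine 1: jobs [20, 8, 7, 6], load = 41
  Machine 2: jobs [18, 18, 6], load = 42
Makespan = max load = 42

42


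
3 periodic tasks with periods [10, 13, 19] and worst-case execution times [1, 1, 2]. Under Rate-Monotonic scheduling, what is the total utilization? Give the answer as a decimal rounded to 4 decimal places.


Compute individual utilizations (exact fractions):
  Task 1: C/T = 1/10 (approx. 0.1)
  Task 2: C/T = 1/13 (approx. 0.0769)
  Task 3: C/T = 2/19 (approx. 0.1053)
Total utilization U = 1/10 + 1/13 + 2/19 = 697/2470
Rounded to 4 decimal places: U = 0.2822
RM (Liu & Layland) bound for 3 tasks = 0.779763; compare with U = 697/2470 (approx. 0.282186)
U <= bound, so schedulable by RM sufficient condition.

0.2822


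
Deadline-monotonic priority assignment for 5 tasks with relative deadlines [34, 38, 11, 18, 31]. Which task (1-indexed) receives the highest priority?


Sort tasks by relative deadline (ascending):
  Task 3: deadline = 11
  Task 4: deadline = 18
  Task 5: deadline = 31
  Task 1: deadline = 34
  Task 2: deadline = 38
Priority order (highest first): [3, 4, 5, 1, 2]
Highest priority task = 3

3


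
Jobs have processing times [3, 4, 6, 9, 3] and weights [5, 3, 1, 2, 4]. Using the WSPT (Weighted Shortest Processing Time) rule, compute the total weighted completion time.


Compute p/w ratios and sort ascending (WSPT): [(3, 5), (3, 4), (4, 3), (9, 2), (6, 1)]
Compute weighted completion times:
  Job (p=3,w=5): C=3, w*C=5*3=15
  Job (p=3,w=4): C=6, w*C=4*6=24
  Job (p=4,w=3): C=10, w*C=3*10=30
  Job (p=9,w=2): C=19, w*C=2*19=38
  Job (p=6,w=1): C=25, w*C=1*25=25
Total weighted completion time = 132

132


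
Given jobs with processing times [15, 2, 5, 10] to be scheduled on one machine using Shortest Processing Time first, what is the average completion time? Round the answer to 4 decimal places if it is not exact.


Sort jobs by processing time (SPT order): [2, 5, 10, 15]
Compute completion times sequentially:
  Job 1: processing = 2, completes at 2
  Job 2: processing = 5, completes at 7
  Job 3: processing = 10, completes at 17
  Job 4: processing = 15, completes at 32
Sum of completion times = 58
Average completion time = 58/4 = 14.5

14.5


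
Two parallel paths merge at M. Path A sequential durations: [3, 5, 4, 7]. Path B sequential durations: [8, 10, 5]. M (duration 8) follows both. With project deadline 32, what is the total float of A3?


Forward pass: ES(A3) = sum of predecessors on chain A = 8
EF = ES + duration = 8 + 4 = 12
Backward pass: LF(M) = deadline = 32; LS(M) = 32 - 8 = 24
LF(A3) = LS(M) - sum(successors on chain A) = 24 - 7 = 17
LS = LF - duration = 17 - 4 = 13
Total float = LS - ES = 13 - 8 = 5

5


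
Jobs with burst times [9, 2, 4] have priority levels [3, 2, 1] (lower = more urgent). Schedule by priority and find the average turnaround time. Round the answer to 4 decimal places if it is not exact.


Sort by priority (ascending = highest first):
Order: [(1, 4), (2, 2), (3, 9)]
Completion times:
  Priority 1, burst=4, C=4
  Priority 2, burst=2, C=6
  Priority 3, burst=9, C=15
Average turnaround = 25/3 = 8.3333

8.3333


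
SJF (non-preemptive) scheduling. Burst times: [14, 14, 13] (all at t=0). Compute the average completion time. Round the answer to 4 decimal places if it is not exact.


SJF order (ascending): [13, 14, 14]
Completion times:
  Job 1: burst=13, C=13
  Job 2: burst=14, C=27
  Job 3: burst=14, C=41
Average completion = 81/3 = 27.0

27.0


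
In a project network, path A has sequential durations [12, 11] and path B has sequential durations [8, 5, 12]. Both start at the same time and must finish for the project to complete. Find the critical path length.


Path A total = 12 + 11 = 23
Path B total = 8 + 5 + 12 = 25
Critical path = longest path = max(23, 25) = 25

25


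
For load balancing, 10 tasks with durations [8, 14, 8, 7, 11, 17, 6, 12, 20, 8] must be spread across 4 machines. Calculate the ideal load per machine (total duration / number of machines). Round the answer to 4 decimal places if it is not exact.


Total processing time = 8 + 14 + 8 + 7 + 11 + 17 + 6 + 12 + 20 + 8 = 111
Number of machines = 4
Ideal balanced load = 111 / 4 = 27.75

27.75


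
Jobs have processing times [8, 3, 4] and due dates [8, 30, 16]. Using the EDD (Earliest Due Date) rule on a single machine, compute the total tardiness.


Sort by due date (EDD order): [(8, 8), (4, 16), (3, 30)]
Compute completion times and tardiness:
  Job 1: p=8, d=8, C=8, tardiness=max(0,8-8)=0
  Job 2: p=4, d=16, C=12, tardiness=max(0,12-16)=0
  Job 3: p=3, d=30, C=15, tardiness=max(0,15-30)=0
Total tardiness = 0

0


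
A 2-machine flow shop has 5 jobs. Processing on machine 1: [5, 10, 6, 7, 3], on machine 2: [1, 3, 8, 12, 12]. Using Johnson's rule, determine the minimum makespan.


Apply Johnson's rule:
  Group 1 (a <= b): [(5, 3, 12), (3, 6, 8), (4, 7, 12)]
  Group 2 (a > b): [(2, 10, 3), (1, 5, 1)]
Optimal job order: [5, 3, 4, 2, 1]
Schedule:
  Job 5: M1 done at 3, M2 done at 15
  Job 3: M1 done at 9, M2 done at 23
  Job 4: M1 done at 16, M2 done at 35
  Job 2: M1 done at 26, M2 done at 38
  Job 1: M1 done at 31, M2 done at 39
Makespan = 39

39


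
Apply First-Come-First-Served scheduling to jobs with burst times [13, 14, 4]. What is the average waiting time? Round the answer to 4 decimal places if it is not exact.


FCFS order (as given): [13, 14, 4]
Waiting times:
  Job 1: wait = 0
  Job 2: wait = 13
  Job 3: wait = 27
Sum of waiting times = 40
Average waiting time = 40/3 = 13.3333

13.3333


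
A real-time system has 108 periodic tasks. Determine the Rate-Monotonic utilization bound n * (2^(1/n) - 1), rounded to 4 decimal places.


Compute 2^(1/108) = 1.0064386691
Subtract 1: 1.0064386691 - 1 = 0.0064386691
Multiply by n: 108 * 0.0064386691 = 0.6953762628
Round to 4 dp: 0.6954

0.6954


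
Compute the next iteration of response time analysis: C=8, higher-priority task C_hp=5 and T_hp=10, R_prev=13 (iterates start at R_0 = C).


R_next = C + ceil(R_prev / T_hp) * C_hp
ceil(13 / 10) = ceil(1.3) = 2
Interference = 2 * 5 = 10
R_next = 8 + 10 = 18

18


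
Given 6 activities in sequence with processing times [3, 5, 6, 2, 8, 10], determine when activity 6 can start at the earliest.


Activity 6 starts after activities 1 through 5 complete.
Predecessor durations: [3, 5, 6, 2, 8]
ES = 3 + 5 + 6 + 2 + 8 = 24

24


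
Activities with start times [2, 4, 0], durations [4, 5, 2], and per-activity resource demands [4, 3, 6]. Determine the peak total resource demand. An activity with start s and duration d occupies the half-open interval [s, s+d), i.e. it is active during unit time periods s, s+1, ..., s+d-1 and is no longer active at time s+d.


Each activity i is active on [start_i, start_i + duration_i).
Compute total resource usage per time slot:
  t=0: active resources = [6], total = 6
  t=1: active resources = [6], total = 6
  t=2: active resources = [4], total = 4
  t=3: active resources = [4], total = 4
  t=4: active resources = [4, 3], total = 7
  t=5: active resources = [4, 3], total = 7
  t=6: active resources = [3], total = 3
  t=7: active resources = [3], total = 3
  t=8: active resources = [3], total = 3
Peak resource demand = 7

7


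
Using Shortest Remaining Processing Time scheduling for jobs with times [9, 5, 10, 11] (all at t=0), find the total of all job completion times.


Since all jobs arrive at t=0, SRPT equals SPT ordering.
SPT order: [5, 9, 10, 11]
Completion times:
  Job 1: p=5, C=5
  Job 2: p=9, C=14
  Job 3: p=10, C=24
  Job 4: p=11, C=35
Total completion time = 5 + 14 + 24 + 35 = 78

78


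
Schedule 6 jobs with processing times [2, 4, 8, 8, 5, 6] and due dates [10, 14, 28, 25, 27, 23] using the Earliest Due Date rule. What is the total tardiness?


Sort by due date (EDD order): [(2, 10), (4, 14), (6, 23), (8, 25), (5, 27), (8, 28)]
Compute completion times and tardiness:
  Job 1: p=2, d=10, C=2, tardiness=max(0,2-10)=0
  Job 2: p=4, d=14, C=6, tardiness=max(0,6-14)=0
  Job 3: p=6, d=23, C=12, tardiness=max(0,12-23)=0
  Job 4: p=8, d=25, C=20, tardiness=max(0,20-25)=0
  Job 5: p=5, d=27, C=25, tardiness=max(0,25-27)=0
  Job 6: p=8, d=28, C=33, tardiness=max(0,33-28)=5
Total tardiness = 5

5


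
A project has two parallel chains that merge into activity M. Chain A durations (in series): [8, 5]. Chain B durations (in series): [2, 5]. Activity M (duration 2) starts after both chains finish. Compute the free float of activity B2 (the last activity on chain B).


ES(B2) = sum of predecessors on chain B = 2
EF(B2) = ES + duration = 2 + 5 = 7
Successor of B2 is M. ES(M) = max(sum(A), sum(B)) = max(13, 7) = 13
Free float = ES(successor) - EF(current) = 13 - 7 = 6

6


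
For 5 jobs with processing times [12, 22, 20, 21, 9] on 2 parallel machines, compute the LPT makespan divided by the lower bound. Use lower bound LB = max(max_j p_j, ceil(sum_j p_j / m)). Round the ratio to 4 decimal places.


LPT order: [22, 21, 20, 12, 9]
Machine loads after assignment: [43, 41]
LPT makespan = 43
Lower bound = max(max_job, ceil(total/2)) = max(22, 42) = 42
Ratio = 43 / 42 = 1.0238

1.0238


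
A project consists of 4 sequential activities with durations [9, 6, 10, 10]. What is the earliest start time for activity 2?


Activity 2 starts after activities 1 through 1 complete.
Predecessor durations: [9]
ES = 9 = 9

9


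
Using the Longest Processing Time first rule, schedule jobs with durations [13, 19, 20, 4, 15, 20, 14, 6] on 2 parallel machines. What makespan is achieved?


Sort jobs in decreasing order (LPT): [20, 20, 19, 15, 14, 13, 6, 4]
Assign each job to the least loaded machine:
  Machine 1: jobs [20, 19, 13, 4], load = 56
  Machine 2: jobs [20, 15, 14, 6], load = 55
Makespan = max load = 56

56


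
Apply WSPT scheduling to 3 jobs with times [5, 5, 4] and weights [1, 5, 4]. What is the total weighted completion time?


Compute p/w ratios and sort ascending (WSPT): [(5, 5), (4, 4), (5, 1)]
Compute weighted completion times:
  Job (p=5,w=5): C=5, w*C=5*5=25
  Job (p=4,w=4): C=9, w*C=4*9=36
  Job (p=5,w=1): C=14, w*C=1*14=14
Total weighted completion time = 75

75


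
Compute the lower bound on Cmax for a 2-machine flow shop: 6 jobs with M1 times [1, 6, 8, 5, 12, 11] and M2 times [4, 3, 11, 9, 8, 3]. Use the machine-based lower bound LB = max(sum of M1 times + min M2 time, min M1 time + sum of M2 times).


LB1 = sum(M1 times) + min(M2 times) = 43 + 3 = 46
LB2 = min(M1 times) + sum(M2 times) = 1 + 38 = 39
Lower bound = max(LB1, LB2) = max(46, 39) = 46

46


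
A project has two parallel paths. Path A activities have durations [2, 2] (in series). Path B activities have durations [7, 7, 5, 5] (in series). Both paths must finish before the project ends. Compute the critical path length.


Path A total = 2 + 2 = 4
Path B total = 7 + 7 + 5 + 5 = 24
Critical path = longest path = max(4, 24) = 24

24


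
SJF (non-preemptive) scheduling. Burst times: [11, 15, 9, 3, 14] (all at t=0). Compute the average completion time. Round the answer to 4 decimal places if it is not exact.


SJF order (ascending): [3, 9, 11, 14, 15]
Completion times:
  Job 1: burst=3, C=3
  Job 2: burst=9, C=12
  Job 3: burst=11, C=23
  Job 4: burst=14, C=37
  Job 5: burst=15, C=52
Average completion = 127/5 = 25.4

25.4


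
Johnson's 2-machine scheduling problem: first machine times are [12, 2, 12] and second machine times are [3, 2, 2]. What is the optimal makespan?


Apply Johnson's rule:
  Group 1 (a <= b): [(2, 2, 2)]
  Group 2 (a > b): [(1, 12, 3), (3, 12, 2)]
Optimal job order: [2, 1, 3]
Schedule:
  Job 2: M1 done at 2, M2 done at 4
  Job 1: M1 done at 14, M2 done at 17
  Job 3: M1 done at 26, M2 done at 28
Makespan = 28

28


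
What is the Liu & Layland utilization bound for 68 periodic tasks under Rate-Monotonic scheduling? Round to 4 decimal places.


Compute 2^(1/68) = 1.0102454700
Subtract 1: 1.0102454700 - 1 = 0.0102454700
Multiply by n: 68 * 0.0102454700 = 0.6966919600
Round to 4 dp: 0.6967

0.6967


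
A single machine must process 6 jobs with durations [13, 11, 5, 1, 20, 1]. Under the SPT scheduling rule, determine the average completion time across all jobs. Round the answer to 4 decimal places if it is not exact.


Sort jobs by processing time (SPT order): [1, 1, 5, 11, 13, 20]
Compute completion times sequentially:
  Job 1: processing = 1, completes at 1
  Job 2: processing = 1, completes at 2
  Job 3: processing = 5, completes at 7
  Job 4: processing = 11, completes at 18
  Job 5: processing = 13, completes at 31
  Job 6: processing = 20, completes at 51
Sum of completion times = 110
Average completion time = 110/6 = 18.3333

18.3333


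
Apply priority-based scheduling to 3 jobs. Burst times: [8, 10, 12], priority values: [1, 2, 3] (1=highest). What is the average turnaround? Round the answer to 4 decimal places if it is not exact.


Sort by priority (ascending = highest first):
Order: [(1, 8), (2, 10), (3, 12)]
Completion times:
  Priority 1, burst=8, C=8
  Priority 2, burst=10, C=18
  Priority 3, burst=12, C=30
Average turnaround = 56/3 = 18.6667

18.6667


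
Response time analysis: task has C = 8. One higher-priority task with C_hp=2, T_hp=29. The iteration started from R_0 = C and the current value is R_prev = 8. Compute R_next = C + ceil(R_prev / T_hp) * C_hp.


R_next = C + ceil(R_prev / T_hp) * C_hp
ceil(8 / 29) = ceil(0.2759) = 1
Interference = 1 * 2 = 2
R_next = 8 + 2 = 10

10


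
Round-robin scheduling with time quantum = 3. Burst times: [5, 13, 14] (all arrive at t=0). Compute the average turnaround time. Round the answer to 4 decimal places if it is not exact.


Time quantum = 3
Execution trace:
  J1 runs 3 units, time = 3
  J2 runs 3 units, time = 6
  J3 runs 3 units, time = 9
  J1 runs 2 units, time = 11
  J2 runs 3 units, time = 14
  J3 runs 3 units, time = 17
  J2 runs 3 units, time = 20
  J3 runs 3 units, time = 23
  J2 runs 3 units, time = 26
  J3 runs 3 units, time = 29
  J2 runs 1 units, time = 30
  J3 runs 2 units, time = 32
Finish times: [11, 30, 32]
Average turnaround = 73/3 = 24.3333

24.3333


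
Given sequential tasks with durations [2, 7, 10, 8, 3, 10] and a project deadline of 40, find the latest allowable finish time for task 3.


LF(activity 3) = deadline - sum of successor durations
Successors: activities 4 through 6 with durations [8, 3, 10]
Sum of successor durations = 21
LF = 40 - 21 = 19

19


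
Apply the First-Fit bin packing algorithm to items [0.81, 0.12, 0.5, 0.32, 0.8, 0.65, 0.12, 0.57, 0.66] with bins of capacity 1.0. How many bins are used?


Place items sequentially using First-Fit:
  Item 0.81 -> new Bin 1
  Item 0.12 -> Bin 1 (now 0.93)
  Item 0.5 -> new Bin 2
  Item 0.32 -> Bin 2 (now 0.82)
  Item 0.8 -> new Bin 3
  Item 0.65 -> new Bin 4
  Item 0.12 -> Bin 2 (now 0.94)
  Item 0.57 -> new Bin 5
  Item 0.66 -> new Bin 6
Total bins used = 6

6


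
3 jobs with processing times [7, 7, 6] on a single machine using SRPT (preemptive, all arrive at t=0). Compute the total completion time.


Since all jobs arrive at t=0, SRPT equals SPT ordering.
SPT order: [6, 7, 7]
Completion times:
  Job 1: p=6, C=6
  Job 2: p=7, C=13
  Job 3: p=7, C=20
Total completion time = 6 + 13 + 20 = 39

39


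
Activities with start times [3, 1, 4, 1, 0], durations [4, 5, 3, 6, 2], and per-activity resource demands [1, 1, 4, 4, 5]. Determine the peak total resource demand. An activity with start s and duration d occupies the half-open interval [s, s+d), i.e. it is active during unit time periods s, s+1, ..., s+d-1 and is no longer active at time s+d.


Each activity i is active on [start_i, start_i + duration_i).
Compute total resource usage per time slot:
  t=0: active resources = [5], total = 5
  t=1: active resources = [1, 4, 5], total = 10
  t=2: active resources = [1, 4], total = 5
  t=3: active resources = [1, 1, 4], total = 6
  t=4: active resources = [1, 1, 4, 4], total = 10
  t=5: active resources = [1, 1, 4, 4], total = 10
  t=6: active resources = [1, 4, 4], total = 9
Peak resource demand = 10

10


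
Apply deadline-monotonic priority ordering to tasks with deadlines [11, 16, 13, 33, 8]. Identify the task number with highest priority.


Sort tasks by relative deadline (ascending):
  Task 5: deadline = 8
  Task 1: deadline = 11
  Task 3: deadline = 13
  Task 2: deadline = 16
  Task 4: deadline = 33
Priority order (highest first): [5, 1, 3, 2, 4]
Highest priority task = 5

5


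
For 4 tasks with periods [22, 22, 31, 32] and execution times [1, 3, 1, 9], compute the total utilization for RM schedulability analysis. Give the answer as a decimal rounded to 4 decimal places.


Compute individual utilizations (exact fractions):
  Task 1: C/T = 1/22 (approx. 0.0455)
  Task 2: C/T = 3/22 (approx. 0.1364)
  Task 3: C/T = 1/31 (approx. 0.0323)
  Task 4: C/T = 9/32 (approx. 0.2813)
Total utilization U = 1/22 + 3/22 + 1/31 + 9/32 = 5405/10912
Rounded to 4 decimal places: U = 0.4953
RM (Liu & Layland) bound for 4 tasks = 0.756828; compare with U = 5405/10912 (approx. 0.495326)
U <= bound, so schedulable by RM sufficient condition.

0.4953


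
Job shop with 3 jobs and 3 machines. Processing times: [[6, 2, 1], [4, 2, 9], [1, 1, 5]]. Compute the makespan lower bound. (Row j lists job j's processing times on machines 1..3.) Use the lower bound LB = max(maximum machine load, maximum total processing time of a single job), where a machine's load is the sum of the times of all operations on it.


Machine loads:
  Machine 1: 6 + 4 + 1 = 11
  Machine 2: 2 + 2 + 1 = 5
  Machine 3: 1 + 9 + 5 = 15
Max machine load = 15
Job totals:
  Job 1: 9
  Job 2: 15
  Job 3: 7
Max job total = 15
Lower bound = max(15, 15) = 15

15


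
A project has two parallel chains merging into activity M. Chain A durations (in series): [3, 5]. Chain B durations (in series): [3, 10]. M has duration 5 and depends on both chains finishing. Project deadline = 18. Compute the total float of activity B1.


Forward pass: ES(B1) = sum of predecessors on chain B = 0
EF = ES + duration = 0 + 3 = 3
Backward pass: LF(M) = deadline = 18; LS(M) = 18 - 5 = 13
LF(B1) = LS(M) - sum(successors on chain B) = 13 - 10 = 3
LS = LF - duration = 3 - 3 = 0
Total float = LS - ES = 0 - 0 = 0

0


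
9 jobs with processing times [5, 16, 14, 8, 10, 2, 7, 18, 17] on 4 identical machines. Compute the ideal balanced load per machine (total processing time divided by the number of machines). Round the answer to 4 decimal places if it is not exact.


Total processing time = 5 + 16 + 14 + 8 + 10 + 2 + 7 + 18 + 17 = 97
Number of machines = 4
Ideal balanced load = 97 / 4 = 24.25

24.25


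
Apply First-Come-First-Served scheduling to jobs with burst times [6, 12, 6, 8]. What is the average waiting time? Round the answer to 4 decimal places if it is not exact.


FCFS order (as given): [6, 12, 6, 8]
Waiting times:
  Job 1: wait = 0
  Job 2: wait = 6
  Job 3: wait = 18
  Job 4: wait = 24
Sum of waiting times = 48
Average waiting time = 48/4 = 12.0

12.0


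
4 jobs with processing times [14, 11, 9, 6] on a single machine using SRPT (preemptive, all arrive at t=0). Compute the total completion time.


Since all jobs arrive at t=0, SRPT equals SPT ordering.
SPT order: [6, 9, 11, 14]
Completion times:
  Job 1: p=6, C=6
  Job 2: p=9, C=15
  Job 3: p=11, C=26
  Job 4: p=14, C=40
Total completion time = 6 + 15 + 26 + 40 = 87

87


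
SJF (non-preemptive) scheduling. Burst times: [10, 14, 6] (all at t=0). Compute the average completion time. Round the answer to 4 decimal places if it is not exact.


SJF order (ascending): [6, 10, 14]
Completion times:
  Job 1: burst=6, C=6
  Job 2: burst=10, C=16
  Job 3: burst=14, C=30
Average completion = 52/3 = 17.3333

17.3333


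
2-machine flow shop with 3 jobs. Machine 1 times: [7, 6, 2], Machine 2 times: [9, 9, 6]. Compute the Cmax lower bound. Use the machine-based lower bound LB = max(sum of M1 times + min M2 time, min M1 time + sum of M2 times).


LB1 = sum(M1 times) + min(M2 times) = 15 + 6 = 21
LB2 = min(M1 times) + sum(M2 times) = 2 + 24 = 26
Lower bound = max(LB1, LB2) = max(21, 26) = 26

26


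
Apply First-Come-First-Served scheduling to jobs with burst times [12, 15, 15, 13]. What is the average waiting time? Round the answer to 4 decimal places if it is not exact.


FCFS order (as given): [12, 15, 15, 13]
Waiting times:
  Job 1: wait = 0
  Job 2: wait = 12
  Job 3: wait = 27
  Job 4: wait = 42
Sum of waiting times = 81
Average waiting time = 81/4 = 20.25

20.25


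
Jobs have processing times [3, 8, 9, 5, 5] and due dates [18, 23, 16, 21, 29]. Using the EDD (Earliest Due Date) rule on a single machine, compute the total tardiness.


Sort by due date (EDD order): [(9, 16), (3, 18), (5, 21), (8, 23), (5, 29)]
Compute completion times and tardiness:
  Job 1: p=9, d=16, C=9, tardiness=max(0,9-16)=0
  Job 2: p=3, d=18, C=12, tardiness=max(0,12-18)=0
  Job 3: p=5, d=21, C=17, tardiness=max(0,17-21)=0
  Job 4: p=8, d=23, C=25, tardiness=max(0,25-23)=2
  Job 5: p=5, d=29, C=30, tardiness=max(0,30-29)=1
Total tardiness = 3

3


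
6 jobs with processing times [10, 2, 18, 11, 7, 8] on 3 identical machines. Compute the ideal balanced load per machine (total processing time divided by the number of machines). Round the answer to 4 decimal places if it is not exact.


Total processing time = 10 + 2 + 18 + 11 + 7 + 8 = 56
Number of machines = 3
Ideal balanced load = 56 / 3 = 18.6667

18.6667


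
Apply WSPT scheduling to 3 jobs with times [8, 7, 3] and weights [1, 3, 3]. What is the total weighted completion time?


Compute p/w ratios and sort ascending (WSPT): [(3, 3), (7, 3), (8, 1)]
Compute weighted completion times:
  Job (p=3,w=3): C=3, w*C=3*3=9
  Job (p=7,w=3): C=10, w*C=3*10=30
  Job (p=8,w=1): C=18, w*C=1*18=18
Total weighted completion time = 57

57


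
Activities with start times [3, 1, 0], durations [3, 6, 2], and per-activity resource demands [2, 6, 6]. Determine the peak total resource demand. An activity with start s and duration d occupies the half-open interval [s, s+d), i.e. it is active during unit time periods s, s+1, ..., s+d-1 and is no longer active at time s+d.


Each activity i is active on [start_i, start_i + duration_i).
Compute total resource usage per time slot:
  t=0: active resources = [6], total = 6
  t=1: active resources = [6, 6], total = 12
  t=2: active resources = [6], total = 6
  t=3: active resources = [2, 6], total = 8
  t=4: active resources = [2, 6], total = 8
  t=5: active resources = [2, 6], total = 8
  t=6: active resources = [6], total = 6
Peak resource demand = 12

12


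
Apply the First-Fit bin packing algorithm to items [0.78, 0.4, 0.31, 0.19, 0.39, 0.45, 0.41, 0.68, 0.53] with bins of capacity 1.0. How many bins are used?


Place items sequentially using First-Fit:
  Item 0.78 -> new Bin 1
  Item 0.4 -> new Bin 2
  Item 0.31 -> Bin 2 (now 0.71)
  Item 0.19 -> Bin 1 (now 0.97)
  Item 0.39 -> new Bin 3
  Item 0.45 -> Bin 3 (now 0.84)
  Item 0.41 -> new Bin 4
  Item 0.68 -> new Bin 5
  Item 0.53 -> Bin 4 (now 0.94)
Total bins used = 5

5


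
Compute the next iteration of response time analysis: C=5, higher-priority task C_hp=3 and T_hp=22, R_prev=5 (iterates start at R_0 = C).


R_next = C + ceil(R_prev / T_hp) * C_hp
ceil(5 / 22) = ceil(0.2273) = 1
Interference = 1 * 3 = 3
R_next = 5 + 3 = 8

8


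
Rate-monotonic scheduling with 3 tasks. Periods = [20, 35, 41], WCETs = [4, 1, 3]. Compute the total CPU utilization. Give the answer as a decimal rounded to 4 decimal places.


Compute individual utilizations (exact fractions):
  Task 1: C/T = 4/20 = 1/5 (approx. 0.2)
  Task 2: C/T = 1/35 (approx. 0.0286)
  Task 3: C/T = 3/41 (approx. 0.0732)
Total utilization U = 1/5 + 1/35 + 3/41 = 433/1435
Rounded to 4 decimal places: U = 0.3017
RM (Liu & Layland) bound for 3 tasks = 0.779763; compare with U = 433/1435 (approx. 0.301742)
U <= bound, so schedulable by RM sufficient condition.

0.3017


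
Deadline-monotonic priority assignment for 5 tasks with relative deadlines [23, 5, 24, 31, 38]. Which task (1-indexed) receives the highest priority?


Sort tasks by relative deadline (ascending):
  Task 2: deadline = 5
  Task 1: deadline = 23
  Task 3: deadline = 24
  Task 4: deadline = 31
  Task 5: deadline = 38
Priority order (highest first): [2, 1, 3, 4, 5]
Highest priority task = 2

2


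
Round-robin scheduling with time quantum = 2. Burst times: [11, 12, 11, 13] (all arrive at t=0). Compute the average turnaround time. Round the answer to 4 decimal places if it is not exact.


Time quantum = 2
Execution trace:
  J1 runs 2 units, time = 2
  J2 runs 2 units, time = 4
  J3 runs 2 units, time = 6
  J4 runs 2 units, time = 8
  J1 runs 2 units, time = 10
  J2 runs 2 units, time = 12
  J3 runs 2 units, time = 14
  J4 runs 2 units, time = 16
  J1 runs 2 units, time = 18
  J2 runs 2 units, time = 20
  J3 runs 2 units, time = 22
  J4 runs 2 units, time = 24
  J1 runs 2 units, time = 26
  J2 runs 2 units, time = 28
  J3 runs 2 units, time = 30
  J4 runs 2 units, time = 32
  J1 runs 2 units, time = 34
  J2 runs 2 units, time = 36
  J3 runs 2 units, time = 38
  J4 runs 2 units, time = 40
  J1 runs 1 units, time = 41
  J2 runs 2 units, time = 43
  J3 runs 1 units, time = 44
  J4 runs 2 units, time = 46
  J4 runs 1 units, time = 47
Finish times: [41, 43, 44, 47]
Average turnaround = 175/4 = 43.75

43.75


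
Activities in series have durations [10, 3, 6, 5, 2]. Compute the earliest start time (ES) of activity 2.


Activity 2 starts after activities 1 through 1 complete.
Predecessor durations: [10]
ES = 10 = 10

10


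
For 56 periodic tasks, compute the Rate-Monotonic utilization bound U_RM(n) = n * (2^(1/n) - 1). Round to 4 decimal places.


Compute 2^(1/56) = 1.0124545481
Subtract 1: 1.0124545481 - 1 = 0.0124545481
Multiply by n: 56 * 0.0124545481 = 0.6974546936
Round to 4 dp: 0.6975

0.6975


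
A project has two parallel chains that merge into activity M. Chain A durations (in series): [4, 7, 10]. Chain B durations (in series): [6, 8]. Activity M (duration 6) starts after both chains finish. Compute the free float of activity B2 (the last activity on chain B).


ES(B2) = sum of predecessors on chain B = 6
EF(B2) = ES + duration = 6 + 8 = 14
Successor of B2 is M. ES(M) = max(sum(A), sum(B)) = max(21, 14) = 21
Free float = ES(successor) - EF(current) = 21 - 14 = 7

7


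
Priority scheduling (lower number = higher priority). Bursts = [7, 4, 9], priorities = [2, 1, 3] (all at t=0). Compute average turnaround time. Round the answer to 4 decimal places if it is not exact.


Sort by priority (ascending = highest first):
Order: [(1, 4), (2, 7), (3, 9)]
Completion times:
  Priority 1, burst=4, C=4
  Priority 2, burst=7, C=11
  Priority 3, burst=9, C=20
Average turnaround = 35/3 = 11.6667

11.6667


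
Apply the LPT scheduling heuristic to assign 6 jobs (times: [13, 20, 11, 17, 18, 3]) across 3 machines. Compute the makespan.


Sort jobs in decreasing order (LPT): [20, 18, 17, 13, 11, 3]
Assign each job to the least loaded machine:
  Machine 1: jobs [20, 3], load = 23
  Machine 2: jobs [18, 11], load = 29
  Machine 3: jobs [17, 13], load = 30
Makespan = max load = 30

30


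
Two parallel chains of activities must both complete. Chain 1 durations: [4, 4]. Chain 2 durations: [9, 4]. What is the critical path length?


Path A total = 4 + 4 = 8
Path B total = 9 + 4 = 13
Critical path = longest path = max(8, 13) = 13

13


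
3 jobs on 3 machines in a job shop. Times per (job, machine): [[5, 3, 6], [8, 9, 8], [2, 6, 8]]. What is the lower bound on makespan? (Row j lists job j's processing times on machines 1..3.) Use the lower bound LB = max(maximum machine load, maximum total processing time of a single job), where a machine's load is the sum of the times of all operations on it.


Machine loads:
  Machine 1: 5 + 8 + 2 = 15
  Machine 2: 3 + 9 + 6 = 18
  Machine 3: 6 + 8 + 8 = 22
Max machine load = 22
Job totals:
  Job 1: 14
  Job 2: 25
  Job 3: 16
Max job total = 25
Lower bound = max(22, 25) = 25

25


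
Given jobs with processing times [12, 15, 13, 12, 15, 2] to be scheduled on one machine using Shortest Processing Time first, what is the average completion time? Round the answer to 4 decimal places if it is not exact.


Sort jobs by processing time (SPT order): [2, 12, 12, 13, 15, 15]
Compute completion times sequentially:
  Job 1: processing = 2, completes at 2
  Job 2: processing = 12, completes at 14
  Job 3: processing = 12, completes at 26
  Job 4: processing = 13, completes at 39
  Job 5: processing = 15, completes at 54
  Job 6: processing = 15, completes at 69
Sum of completion times = 204
Average completion time = 204/6 = 34.0

34.0
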